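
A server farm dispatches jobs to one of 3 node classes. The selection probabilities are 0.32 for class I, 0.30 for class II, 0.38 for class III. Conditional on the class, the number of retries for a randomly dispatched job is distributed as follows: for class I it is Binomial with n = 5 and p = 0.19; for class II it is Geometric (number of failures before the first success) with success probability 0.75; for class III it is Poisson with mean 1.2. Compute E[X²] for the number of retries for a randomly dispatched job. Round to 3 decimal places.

1.705

For each component E[X²] = Var + (mean)², giving I: 1.672; II: 0.555556; III: 2.64.
Overall E[X²] = 0.32·1.672 + 0.3·0.555556 + 0.38·2.64 = 1.70491.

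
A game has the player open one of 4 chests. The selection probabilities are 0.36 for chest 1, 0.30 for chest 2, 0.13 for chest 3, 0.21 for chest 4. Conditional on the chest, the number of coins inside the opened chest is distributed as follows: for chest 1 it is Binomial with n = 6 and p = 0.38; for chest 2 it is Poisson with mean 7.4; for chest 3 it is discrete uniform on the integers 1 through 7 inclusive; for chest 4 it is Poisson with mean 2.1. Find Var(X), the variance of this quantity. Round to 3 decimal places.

Per component, 1: μ=2.28, E[X²]=6.612; 2: μ=7.4, E[X²]=62.16; 3: μ=4, E[X²]=20; 4: μ=2.1, E[X²]=6.51.
E[X] = 0.36·2.28 + 0.3·7.4 + 0.13·4 + 0.21·2.1 = 4.0018.
E[X²] = 0.36·6.612 + 0.3·62.16 + 0.13·20 + 0.21·6.51 = 24.9954.
Var(X) = E[X²] − (E[X])² = 24.9954 − 16.0144 = 8.98102.

8.981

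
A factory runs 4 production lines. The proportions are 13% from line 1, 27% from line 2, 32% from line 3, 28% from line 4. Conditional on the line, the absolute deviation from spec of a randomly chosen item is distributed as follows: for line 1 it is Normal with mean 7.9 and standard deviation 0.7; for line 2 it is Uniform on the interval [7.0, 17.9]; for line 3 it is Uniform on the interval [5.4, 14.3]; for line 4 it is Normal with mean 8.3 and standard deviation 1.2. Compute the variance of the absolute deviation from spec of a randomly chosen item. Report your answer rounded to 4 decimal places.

8.2444

Per component, 1: μ=7.9, E[X²]=62.9; 2: μ=12.45, E[X²]=164.903; 3: μ=9.85, E[X²]=103.623; 4: μ=8.3, E[X²]=70.33.
E[X] = 0.13·7.9 + 0.27·12.45 + 0.32·9.85 + 0.28·8.3 = 9.8645.
E[X²] = 0.13·62.9 + 0.27·164.903 + 0.32·103.623 + 0.28·70.33 = 105.553.
Var(X) = E[X²] − (E[X])² = 105.553 − 97.3084 = 8.24441.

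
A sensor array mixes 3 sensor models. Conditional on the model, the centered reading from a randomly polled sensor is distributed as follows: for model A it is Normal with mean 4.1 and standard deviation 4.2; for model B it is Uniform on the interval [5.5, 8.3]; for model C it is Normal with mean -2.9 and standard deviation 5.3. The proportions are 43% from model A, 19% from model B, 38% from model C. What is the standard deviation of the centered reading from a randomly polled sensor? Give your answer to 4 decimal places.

5.8279

Per component, A: μ=4.1, E[X²]=34.45; B: μ=6.9, E[X²]=48.2633; C: μ=-2.9, E[X²]=36.5.
E[X] = 0.43·4.1 + 0.19·6.9 + 0.38·-2.9 = 1.972.
E[X²] = 0.43·34.45 + 0.19·48.2633 + 0.38·36.5 = 37.8535.
Var(X) = E[X²] − (E[X])² = 37.8535 − 3.88878 = 33.9647.
SD(X) = √33.9647 = 5.82793.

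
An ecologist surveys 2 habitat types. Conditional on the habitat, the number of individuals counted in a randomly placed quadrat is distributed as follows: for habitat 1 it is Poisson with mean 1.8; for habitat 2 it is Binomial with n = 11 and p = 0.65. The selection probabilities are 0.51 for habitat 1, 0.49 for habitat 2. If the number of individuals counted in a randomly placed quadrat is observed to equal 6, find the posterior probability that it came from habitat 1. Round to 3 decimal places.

0.043

Likelihoods P(X=6 | ·): 1: 0.00780859; 2: 0.183005.
Posterior ∝ prior × likelihood. Numerator for 1: 0.51·0.00780859 = 0.00398238.
Normalizing constant: 0.51·0.00780859 + 0.49·0.183005 = 0.0936547.
P(1 | observation) = 0.00398238 / 0.0936547 = 0.0425219.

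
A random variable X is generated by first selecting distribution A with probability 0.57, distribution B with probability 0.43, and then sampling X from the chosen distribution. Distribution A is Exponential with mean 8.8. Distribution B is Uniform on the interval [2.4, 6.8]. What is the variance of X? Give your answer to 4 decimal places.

Per component, A: μ=8.8, E[X²]=154.88; B: μ=4.6, E[X²]=22.7733.
E[X] = 0.57·8.8 + 0.43·4.6 = 6.994.
E[X²] = 0.57·154.88 + 0.43·22.7733 = 98.0741.
Var(X) = E[X²] − (E[X])² = 98.0741 − 48.916 = 49.1581.

49.1581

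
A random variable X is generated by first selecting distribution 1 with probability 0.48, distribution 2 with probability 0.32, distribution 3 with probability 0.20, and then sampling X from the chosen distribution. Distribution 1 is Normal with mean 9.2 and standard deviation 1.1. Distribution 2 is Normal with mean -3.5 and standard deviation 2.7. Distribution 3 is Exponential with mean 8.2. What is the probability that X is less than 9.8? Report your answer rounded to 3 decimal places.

0.799

Conditional on each component, P(X < 9.8): 1: 0.70728; 2: 1; 3: 0.697333.
By total probability, P(X < 9.8) = 0.48·0.70728 + 0.32·1 + 0.2·0.697333 = 0.798961.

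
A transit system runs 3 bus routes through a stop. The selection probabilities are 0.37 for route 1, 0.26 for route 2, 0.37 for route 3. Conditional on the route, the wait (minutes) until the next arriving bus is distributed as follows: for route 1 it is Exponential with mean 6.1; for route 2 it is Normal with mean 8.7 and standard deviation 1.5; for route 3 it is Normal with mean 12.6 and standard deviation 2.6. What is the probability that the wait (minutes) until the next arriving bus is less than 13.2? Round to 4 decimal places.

0.8059

Conditional on each route, P(X < 13.2): 1: 0.885128; 2: 0.99865; 3: 0.591253.
By total probability, P(X < 13.2) = 0.37·0.885128 + 0.26·0.99865 + 0.37·0.591253 = 0.80591.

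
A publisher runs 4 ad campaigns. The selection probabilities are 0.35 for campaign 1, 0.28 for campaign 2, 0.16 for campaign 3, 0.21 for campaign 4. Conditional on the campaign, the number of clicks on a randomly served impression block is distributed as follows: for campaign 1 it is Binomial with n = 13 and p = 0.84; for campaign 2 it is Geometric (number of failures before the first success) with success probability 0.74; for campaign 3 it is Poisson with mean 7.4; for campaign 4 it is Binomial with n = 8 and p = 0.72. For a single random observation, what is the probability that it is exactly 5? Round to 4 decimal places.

0.0684

Conditional on each campaign, P(X = 5): 1: 0.000231172; 2: 0.000879222; 3: 0.113031; 4: 0.237862.
By total probability, P(X = 5) = 0.35·0.000231172 + 0.28·0.000879222 + 0.16·0.113031 + 0.21·0.237862 = 0.068363.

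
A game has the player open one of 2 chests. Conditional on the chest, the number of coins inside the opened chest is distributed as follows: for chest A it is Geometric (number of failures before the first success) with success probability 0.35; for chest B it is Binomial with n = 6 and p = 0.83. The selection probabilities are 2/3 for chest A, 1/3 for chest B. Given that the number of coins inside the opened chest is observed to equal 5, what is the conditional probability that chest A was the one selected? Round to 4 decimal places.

Likelihoods P(X=5 | ·): A: 0.0406102; B: 0.401782.
Posterior ∝ prior × likelihood. Numerator for A: 0.666667·0.0406102 = 0.0270734.
Normalizing constant: 0.666667·0.0406102 + 0.333333·0.401782 = 0.161001.
P(A | observation) = 0.0270734 / 0.161001 = 0.168157.

0.1682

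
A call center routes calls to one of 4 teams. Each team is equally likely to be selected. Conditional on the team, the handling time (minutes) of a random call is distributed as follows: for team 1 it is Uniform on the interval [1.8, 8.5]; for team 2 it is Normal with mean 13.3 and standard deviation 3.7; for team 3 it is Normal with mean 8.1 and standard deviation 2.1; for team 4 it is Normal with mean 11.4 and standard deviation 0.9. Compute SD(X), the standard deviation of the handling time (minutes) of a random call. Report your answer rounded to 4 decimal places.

3.9237

Per component, 1: μ=5.15, E[X²]=30.2633; 2: μ=13.3, E[X²]=190.58; 3: μ=8.1, E[X²]=70.02; 4: μ=11.4, E[X²]=130.77.
E[X] = 0.25·5.15 + 0.25·13.3 + 0.25·8.1 + 0.25·11.4 = 9.4875.
E[X²] = 0.25·30.2633 + 0.25·190.58 + 0.25·70.02 + 0.25·130.77 = 105.408.
Var(X) = E[X²] − (E[X])² = 105.408 − 90.0127 = 15.3957.
SD(X) = √15.3957 = 3.92373.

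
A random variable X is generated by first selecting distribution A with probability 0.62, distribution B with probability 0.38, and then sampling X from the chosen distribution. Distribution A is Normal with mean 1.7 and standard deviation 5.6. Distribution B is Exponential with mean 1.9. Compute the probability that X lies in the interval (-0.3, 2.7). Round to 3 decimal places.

Conditional on each component, P(-0.3 < X < 2.7): A: 0.21037; B: 0.75854.
By total probability, P(-0.3 < X < 2.7) = 0.62·0.21037 + 0.38·0.75854 = 0.418675.

0.419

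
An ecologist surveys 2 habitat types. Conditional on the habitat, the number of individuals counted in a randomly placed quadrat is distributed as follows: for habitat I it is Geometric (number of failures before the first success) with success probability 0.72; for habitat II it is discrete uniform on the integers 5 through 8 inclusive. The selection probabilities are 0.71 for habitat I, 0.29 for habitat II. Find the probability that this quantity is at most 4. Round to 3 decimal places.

Conditional on each habitat, P(X ≤ 4): I: 0.998279; II: 0.
By total probability, P(X ≤ 4) = 0.71·0.998279 + 0.29·0 = 0.708778.

0.709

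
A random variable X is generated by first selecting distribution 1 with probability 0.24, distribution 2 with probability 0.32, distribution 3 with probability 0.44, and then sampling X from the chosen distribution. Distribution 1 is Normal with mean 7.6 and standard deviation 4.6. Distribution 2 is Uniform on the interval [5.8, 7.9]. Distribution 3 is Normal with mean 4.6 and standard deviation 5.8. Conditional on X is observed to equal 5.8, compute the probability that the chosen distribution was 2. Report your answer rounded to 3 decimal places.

0.757

Likelihoods f(5.8 | ·): 1: 0.0803346; 2: 0.47619; 3: 0.0673266.
Posterior ∝ prior × likelihood. Numerator for 2: 0.32·0.47619 = 0.152381.
Normalizing constant: 0.24·0.0803346 + 0.32·0.47619 + 0.44·0.0673266 = 0.201285.
P(2 | observation) = 0.152381 / 0.201285 = 0.757041.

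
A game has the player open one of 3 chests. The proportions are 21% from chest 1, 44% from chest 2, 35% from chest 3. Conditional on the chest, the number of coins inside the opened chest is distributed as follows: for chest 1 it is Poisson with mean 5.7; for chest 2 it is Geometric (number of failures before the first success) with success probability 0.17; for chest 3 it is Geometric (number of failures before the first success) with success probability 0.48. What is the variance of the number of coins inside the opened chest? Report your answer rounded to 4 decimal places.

18.4745

Per component, 1: μ=5.7, E[X²]=38.19; 2: μ=4.88235, E[X²]=52.5571; 3: μ=1.08333, E[X²]=3.43056.
E[X] = 0.21·5.7 + 0.44·4.88235 + 0.35·1.08333 = 3.7244.
E[X²] = 0.21·38.19 + 0.44·52.5571 + 0.35·3.43056 = 32.3457.
Var(X) = E[X²] − (E[X])² = 32.3457 − 13.8712 = 18.4745.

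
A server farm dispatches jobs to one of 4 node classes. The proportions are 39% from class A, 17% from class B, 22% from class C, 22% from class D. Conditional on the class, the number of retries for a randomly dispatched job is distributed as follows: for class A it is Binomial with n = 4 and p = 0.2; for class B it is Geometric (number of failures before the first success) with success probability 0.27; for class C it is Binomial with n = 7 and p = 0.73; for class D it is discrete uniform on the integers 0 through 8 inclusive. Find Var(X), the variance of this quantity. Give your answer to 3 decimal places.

6.774

Per component, A: μ=0.8, E[X²]=1.28; B: μ=2.7037, E[X²]=17.3237; C: μ=5.11, E[X²]=27.4918; D: μ=4, E[X²]=22.6667.
E[X] = 0.39·0.8 + 0.17·2.7037 + 0.22·5.11 + 0.22·4 = 2.77583.
E[X²] = 0.39·1.28 + 0.17·17.3237 + 0.22·27.4918 + 0.22·22.6667 = 14.4791.
Var(X) = E[X²] − (E[X])² = 14.4791 − 7.70523 = 6.77387.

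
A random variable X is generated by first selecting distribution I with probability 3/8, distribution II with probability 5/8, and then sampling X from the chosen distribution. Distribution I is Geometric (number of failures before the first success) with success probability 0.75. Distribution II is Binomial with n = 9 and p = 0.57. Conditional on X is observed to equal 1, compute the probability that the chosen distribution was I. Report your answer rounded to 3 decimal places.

Likelihoods P(X=1 | ·): I: 0.1875; II: 0.00599605.
Posterior ∝ prior × likelihood. Numerator for I: 0.375·0.1875 = 0.0703125.
Normalizing constant: 0.375·0.1875 + 0.625·0.00599605 = 0.07406.
P(I | observation) = 0.0703125 / 0.07406 = 0.949399.

0.949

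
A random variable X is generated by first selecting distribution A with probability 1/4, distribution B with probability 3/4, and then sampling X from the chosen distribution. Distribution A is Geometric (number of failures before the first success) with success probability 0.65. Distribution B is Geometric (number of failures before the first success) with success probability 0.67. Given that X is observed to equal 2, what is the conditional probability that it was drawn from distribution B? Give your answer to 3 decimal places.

0.733

Likelihoods P(X=2 | ·): A: 0.079625; B: 0.072963.
Posterior ∝ prior × likelihood. Numerator for B: 0.75·0.072963 = 0.0547222.
Normalizing constant: 0.25·0.079625 + 0.75·0.072963 = 0.0746285.
P(B | observation) = 0.0547222 / 0.0746285 = 0.733262.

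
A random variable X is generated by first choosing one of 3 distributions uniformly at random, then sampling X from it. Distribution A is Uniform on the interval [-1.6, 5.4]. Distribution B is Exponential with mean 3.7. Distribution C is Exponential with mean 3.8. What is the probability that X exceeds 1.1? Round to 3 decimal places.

0.702

Conditional on each component, P(X > 1.1): A: 0.614286; B: 0.742823; C: 0.748657.
By total probability, P(X > 1.1) = 0.333333·0.614286 + 0.333333·0.742823 + 0.333333·0.748657 = 0.701922.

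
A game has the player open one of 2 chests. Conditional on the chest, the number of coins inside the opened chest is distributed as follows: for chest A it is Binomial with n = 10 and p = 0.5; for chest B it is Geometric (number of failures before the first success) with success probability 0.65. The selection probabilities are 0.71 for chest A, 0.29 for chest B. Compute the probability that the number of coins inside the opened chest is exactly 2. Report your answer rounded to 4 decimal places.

0.0543

Conditional on each chest, P(X = 2): A: 0.0439453; B: 0.079625.
By total probability, P(X = 2) = 0.71·0.0439453 + 0.29·0.079625 = 0.0542924.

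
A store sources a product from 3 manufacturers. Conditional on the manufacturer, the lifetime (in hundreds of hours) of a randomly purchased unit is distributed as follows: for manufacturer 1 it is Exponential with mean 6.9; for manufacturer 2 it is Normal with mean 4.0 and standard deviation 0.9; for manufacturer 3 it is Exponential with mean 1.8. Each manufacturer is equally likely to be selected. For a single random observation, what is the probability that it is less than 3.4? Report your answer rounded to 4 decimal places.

0.4968

Conditional on each manufacturer, P(X < 3.4): 1: 0.389058; 2: 0.252493; 3: 0.84876.
By total probability, P(X < 3.4) = 0.333333·0.389058 + 0.333333·0.252493 + 0.333333·0.84876 = 0.49677.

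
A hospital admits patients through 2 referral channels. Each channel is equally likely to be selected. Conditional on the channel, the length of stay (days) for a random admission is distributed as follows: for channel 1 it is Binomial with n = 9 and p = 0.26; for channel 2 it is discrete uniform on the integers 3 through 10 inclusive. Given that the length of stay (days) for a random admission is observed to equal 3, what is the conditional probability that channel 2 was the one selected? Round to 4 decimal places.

0.3402

Likelihoods P(X=3 | ·): 1: 0.242432; 2: 0.125.
Posterior ∝ prior × likelihood. Numerator for 2: 0.5·0.125 = 0.0625.
Normalizing constant: 0.5·0.242432 + 0.5·0.125 = 0.183716.
P(2 | observation) = 0.0625 / 0.183716 = 0.340199.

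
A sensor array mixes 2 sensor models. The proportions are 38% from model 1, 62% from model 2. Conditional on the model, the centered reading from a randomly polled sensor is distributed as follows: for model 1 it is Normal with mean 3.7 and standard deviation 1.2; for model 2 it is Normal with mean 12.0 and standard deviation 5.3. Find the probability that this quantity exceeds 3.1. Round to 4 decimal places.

Conditional on each model, P(X > 3.1): 1: 0.691462; 2: 0.953448.
By total probability, P(X > 3.1) = 0.38·0.691462 + 0.62·0.953448 = 0.853893.

0.8539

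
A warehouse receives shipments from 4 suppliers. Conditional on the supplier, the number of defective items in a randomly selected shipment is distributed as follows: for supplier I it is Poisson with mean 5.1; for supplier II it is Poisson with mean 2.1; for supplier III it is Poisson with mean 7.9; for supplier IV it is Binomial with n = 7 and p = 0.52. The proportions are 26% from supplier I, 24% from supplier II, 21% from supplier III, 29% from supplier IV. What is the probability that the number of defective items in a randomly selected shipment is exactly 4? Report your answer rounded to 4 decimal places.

Conditional on each supplier, P(X = 4): I: 0.171857; II: 0.099231; III: 0.0601687; IV: 0.283012.
By total probability, P(X = 4) = 0.26·0.171857 + 0.24·0.099231 + 0.21·0.0601687 + 0.29·0.283012 = 0.163207.

0.1632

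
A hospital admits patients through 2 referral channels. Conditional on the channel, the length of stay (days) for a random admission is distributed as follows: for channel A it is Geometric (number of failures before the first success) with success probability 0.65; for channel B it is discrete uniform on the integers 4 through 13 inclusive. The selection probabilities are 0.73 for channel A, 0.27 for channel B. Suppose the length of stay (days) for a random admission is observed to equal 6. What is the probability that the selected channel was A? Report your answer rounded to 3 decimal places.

Likelihoods P(X=6 | ·): A: 0.00119487; B: 0.1.
Posterior ∝ prior × likelihood. Numerator for A: 0.73·0.00119487 = 0.000872257.
Normalizing constant: 0.73·0.00119487 + 0.27·0.1 = 0.0278723.
P(A | observation) = 0.000872257 / 0.0278723 = 0.0312948.

0.031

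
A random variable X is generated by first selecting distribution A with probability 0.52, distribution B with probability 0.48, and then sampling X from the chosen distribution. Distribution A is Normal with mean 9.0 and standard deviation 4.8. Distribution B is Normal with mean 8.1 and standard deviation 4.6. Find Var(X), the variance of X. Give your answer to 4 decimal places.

Per component, A: μ=9, E[X²]=104.04; B: μ=8.1, E[X²]=86.77.
E[X] = 0.52·9 + 0.48·8.1 = 8.568.
E[X²] = 0.52·104.04 + 0.48·86.77 = 95.7504.
Var(X) = E[X²] − (E[X])² = 95.7504 − 73.4106 = 22.3398.

22.3398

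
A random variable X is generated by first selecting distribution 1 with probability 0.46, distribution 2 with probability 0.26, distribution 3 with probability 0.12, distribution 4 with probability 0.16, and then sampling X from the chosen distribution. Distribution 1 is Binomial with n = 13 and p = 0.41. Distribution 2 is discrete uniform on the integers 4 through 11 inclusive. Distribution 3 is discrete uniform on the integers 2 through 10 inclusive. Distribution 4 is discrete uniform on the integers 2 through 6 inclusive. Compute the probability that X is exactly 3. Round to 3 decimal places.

Conditional on each component, P(X = 3): 1: 0.100748; 2: 0; 3: 0.111111; 4: 0.2.
By total probability, P(X = 3) = 0.46·0.100748 + 0.26·0 + 0.12·0.111111 + 0.16·0.2 = 0.0916776.

0.092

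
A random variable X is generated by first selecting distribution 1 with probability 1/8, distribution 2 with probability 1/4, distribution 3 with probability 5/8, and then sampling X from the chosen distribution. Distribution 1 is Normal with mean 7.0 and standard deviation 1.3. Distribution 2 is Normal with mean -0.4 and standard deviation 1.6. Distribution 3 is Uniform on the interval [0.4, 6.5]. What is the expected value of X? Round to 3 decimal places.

Component means — 1: 7; 2: -0.4; 3: 3.45.
E[X] = 0.125·7 + 0.25·-0.4 + 0.625·3.45 = 2.93125.

2.931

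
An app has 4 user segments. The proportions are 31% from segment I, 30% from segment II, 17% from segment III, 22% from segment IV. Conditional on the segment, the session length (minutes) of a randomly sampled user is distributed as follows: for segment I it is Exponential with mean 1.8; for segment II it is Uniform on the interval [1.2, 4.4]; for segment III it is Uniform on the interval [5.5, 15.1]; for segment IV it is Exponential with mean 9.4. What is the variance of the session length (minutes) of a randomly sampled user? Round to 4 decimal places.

35.6190

Per component, I: μ=1.8, E[X²]=6.48; II: μ=2.8, E[X²]=8.69333; III: μ=10.3, E[X²]=113.77; IV: μ=9.4, E[X²]=176.72.
E[X] = 0.31·1.8 + 0.3·2.8 + 0.17·10.3 + 0.22·9.4 = 5.217.
E[X²] = 0.31·6.48 + 0.3·8.69333 + 0.17·113.77 + 0.22·176.72 = 62.8361.
Var(X) = E[X²] − (E[X])² = 62.8361 − 27.2171 = 35.619.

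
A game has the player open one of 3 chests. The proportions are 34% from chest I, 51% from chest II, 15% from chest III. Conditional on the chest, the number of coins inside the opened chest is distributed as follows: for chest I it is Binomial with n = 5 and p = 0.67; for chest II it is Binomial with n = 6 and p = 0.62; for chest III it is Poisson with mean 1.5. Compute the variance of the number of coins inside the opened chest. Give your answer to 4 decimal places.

1.8971

Per component, I: μ=3.35, E[X²]=12.328; II: μ=3.72, E[X²]=15.252; III: μ=1.5, E[X²]=3.75.
E[X] = 0.34·3.35 + 0.51·3.72 + 0.15·1.5 = 3.2612.
E[X²] = 0.34·12.328 + 0.51·15.252 + 0.15·3.75 = 12.5325.
Var(X) = E[X²] − (E[X])² = 12.5325 − 10.6354 = 1.89711.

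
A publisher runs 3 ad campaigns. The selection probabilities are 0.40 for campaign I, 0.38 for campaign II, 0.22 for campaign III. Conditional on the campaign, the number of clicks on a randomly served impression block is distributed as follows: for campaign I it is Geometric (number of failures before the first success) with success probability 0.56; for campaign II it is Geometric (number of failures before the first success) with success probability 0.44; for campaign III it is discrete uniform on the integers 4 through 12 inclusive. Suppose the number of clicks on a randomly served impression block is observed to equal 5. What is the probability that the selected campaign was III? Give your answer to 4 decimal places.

Likelihoods P(X=5 | ·): I: 0.00923531; II: 0.0242322; III: 0.111111.
Posterior ∝ prior × likelihood. Numerator for III: 0.22·0.111111 = 0.0244444.
Normalizing constant: 0.4·0.00923531 + 0.38·0.0242322 + 0.22·0.111111 = 0.0373468.
P(III | observation) = 0.0244444 / 0.0373468 = 0.654526.

0.6545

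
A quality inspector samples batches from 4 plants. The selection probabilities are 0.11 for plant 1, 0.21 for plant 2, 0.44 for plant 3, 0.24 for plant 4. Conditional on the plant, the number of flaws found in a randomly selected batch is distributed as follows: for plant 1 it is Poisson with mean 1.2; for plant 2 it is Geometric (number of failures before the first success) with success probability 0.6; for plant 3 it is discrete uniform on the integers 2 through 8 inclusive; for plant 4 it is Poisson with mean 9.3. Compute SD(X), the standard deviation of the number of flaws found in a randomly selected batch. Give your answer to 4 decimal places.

Per component, 1: μ=1.2, E[X²]=2.64; 2: μ=0.666667, E[X²]=1.55556; 3: μ=5, E[X²]=29; 4: μ=9.3, E[X²]=95.79.
E[X] = 0.11·1.2 + 0.21·0.666667 + 0.44·5 + 0.24·9.3 = 4.704.
E[X²] = 0.11·2.64 + 0.21·1.55556 + 0.44·29 + 0.24·95.79 = 36.3667.
Var(X) = E[X²] − (E[X])² = 36.3667 − 22.1276 = 14.2391.
SD(X) = √14.2391 = 3.77347.

3.7735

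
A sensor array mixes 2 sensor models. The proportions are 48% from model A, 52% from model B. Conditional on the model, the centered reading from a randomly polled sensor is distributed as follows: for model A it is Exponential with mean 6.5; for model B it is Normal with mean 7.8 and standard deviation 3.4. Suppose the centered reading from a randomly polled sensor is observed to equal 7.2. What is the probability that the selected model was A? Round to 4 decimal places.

0.2888

Likelihoods f(7.2 | ·): A: 0.0508185; B: 0.115523.
Posterior ∝ prior × likelihood. Numerator for A: 0.48·0.0508185 = 0.0243929.
Normalizing constant: 0.48·0.0508185 + 0.52·0.115523 = 0.0844649.
P(A | observation) = 0.0243929 / 0.0844649 = 0.288793.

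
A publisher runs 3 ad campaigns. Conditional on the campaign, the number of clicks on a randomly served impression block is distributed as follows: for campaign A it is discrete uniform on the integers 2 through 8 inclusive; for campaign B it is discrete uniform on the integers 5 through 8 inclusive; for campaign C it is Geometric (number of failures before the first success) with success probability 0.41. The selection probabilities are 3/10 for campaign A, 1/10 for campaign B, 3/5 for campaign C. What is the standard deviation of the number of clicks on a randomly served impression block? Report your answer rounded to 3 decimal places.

2.705

Per component, A: μ=5, E[X²]=29; B: μ=6.5, E[X²]=43.5; C: μ=1.43902, E[X²]=5.58061.
E[X] = 0.3·5 + 0.1·6.5 + 0.6·1.43902 = 3.01341.
E[X²] = 0.3·29 + 0.1·43.5 + 0.6·5.58061 = 16.3984.
Var(X) = E[X²] − (E[X])² = 16.3984 − 9.08067 = 7.3177.
SD(X) = √7.3177 = 2.70512.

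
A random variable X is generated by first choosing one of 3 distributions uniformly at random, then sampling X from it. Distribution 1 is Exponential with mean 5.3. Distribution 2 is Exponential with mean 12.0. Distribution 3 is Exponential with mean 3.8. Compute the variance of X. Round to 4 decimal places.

74.8856

Per component, 1: μ=5.3, E[X²]=56.18; 2: μ=12, E[X²]=288; 3: μ=3.8, E[X²]=28.88.
E[X] = 0.333333·5.3 + 0.333333·12 + 0.333333·3.8 = 7.03333.
E[X²] = 0.333333·56.18 + 0.333333·288 + 0.333333·28.88 = 124.353.
Var(X) = E[X²] − (E[X])² = 124.353 − 49.4678 = 74.8856.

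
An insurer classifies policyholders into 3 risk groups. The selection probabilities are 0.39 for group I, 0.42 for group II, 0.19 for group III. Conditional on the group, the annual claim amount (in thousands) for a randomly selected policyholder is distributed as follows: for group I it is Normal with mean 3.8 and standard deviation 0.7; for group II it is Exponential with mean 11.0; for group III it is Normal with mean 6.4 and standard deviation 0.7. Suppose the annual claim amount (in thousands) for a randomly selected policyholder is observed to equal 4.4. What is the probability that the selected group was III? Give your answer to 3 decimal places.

0.010

Likelihoods f(4.4 | ·): I: 0.394707; II: 0.0609382; III: 0.00962014.
Posterior ∝ prior × likelihood. Numerator for III: 0.19·0.00962014 = 0.00182783.
Normalizing constant: 0.39·0.394707 + 0.42·0.0609382 + 0.19·0.00962014 = 0.181358.
P(III | observation) = 0.00182783 / 0.181358 = 0.0100786.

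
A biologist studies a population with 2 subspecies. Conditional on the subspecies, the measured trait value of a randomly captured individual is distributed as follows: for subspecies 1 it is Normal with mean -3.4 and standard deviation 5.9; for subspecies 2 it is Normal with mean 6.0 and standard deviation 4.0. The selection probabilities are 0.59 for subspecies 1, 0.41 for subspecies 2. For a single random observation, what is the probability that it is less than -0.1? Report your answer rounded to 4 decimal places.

0.4462

Conditional on each subspecies, P(X < -0.1): 1: 0.712029; 2: 0.0636295.
By total probability, P(X < -0.1) = 0.59·0.712029 + 0.41·0.0636295 = 0.446185.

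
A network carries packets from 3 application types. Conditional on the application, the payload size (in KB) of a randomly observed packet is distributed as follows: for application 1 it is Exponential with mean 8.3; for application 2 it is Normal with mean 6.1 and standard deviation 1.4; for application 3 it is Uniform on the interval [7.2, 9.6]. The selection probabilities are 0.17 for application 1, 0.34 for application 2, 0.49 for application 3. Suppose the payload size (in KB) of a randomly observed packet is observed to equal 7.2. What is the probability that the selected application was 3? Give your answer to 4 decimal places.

Likelihoods f(7.2 | ·): 1: 0.050604; 2: 0.20928; 3: 0.416667.
Posterior ∝ prior × likelihood. Numerator for 3: 0.49·0.416667 = 0.204167.
Normalizing constant: 0.17·0.050604 + 0.34·0.20928 + 0.49·0.416667 = 0.283924.
P(3 | observation) = 0.204167 / 0.283924 = 0.719088.

0.7191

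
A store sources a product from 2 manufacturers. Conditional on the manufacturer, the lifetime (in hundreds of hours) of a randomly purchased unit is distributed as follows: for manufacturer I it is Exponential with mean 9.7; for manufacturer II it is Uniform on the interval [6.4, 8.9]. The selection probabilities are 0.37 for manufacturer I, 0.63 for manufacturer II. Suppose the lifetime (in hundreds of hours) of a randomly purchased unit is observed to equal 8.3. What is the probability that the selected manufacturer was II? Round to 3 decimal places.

0.940

Likelihoods f(8.3 | ·): I: 0.0438143; II: 0.4.
Posterior ∝ prior × likelihood. Numerator for II: 0.63·0.4 = 0.252.
Normalizing constant: 0.37·0.0438143 + 0.63·0.4 = 0.268211.
P(II | observation) = 0.252 / 0.268211 = 0.939558.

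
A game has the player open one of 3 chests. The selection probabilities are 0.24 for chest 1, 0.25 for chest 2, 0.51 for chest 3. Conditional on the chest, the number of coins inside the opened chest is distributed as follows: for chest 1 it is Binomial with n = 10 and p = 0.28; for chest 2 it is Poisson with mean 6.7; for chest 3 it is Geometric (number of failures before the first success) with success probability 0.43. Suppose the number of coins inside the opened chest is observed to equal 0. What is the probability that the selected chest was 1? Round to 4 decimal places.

Likelihoods P(X=0 | ·): 1: 0.0374391; 2: 0.00123091; 3: 0.43.
Posterior ∝ prior × likelihood. Numerator for 1: 0.24·0.0374391 = 0.00898537.
Normalizing constant: 0.24·0.0374391 + 0.25·0.00123091 + 0.51·0.43 = 0.228593.
P(1 | observation) = 0.00898537 / 0.228593 = 0.0393073.

0.0393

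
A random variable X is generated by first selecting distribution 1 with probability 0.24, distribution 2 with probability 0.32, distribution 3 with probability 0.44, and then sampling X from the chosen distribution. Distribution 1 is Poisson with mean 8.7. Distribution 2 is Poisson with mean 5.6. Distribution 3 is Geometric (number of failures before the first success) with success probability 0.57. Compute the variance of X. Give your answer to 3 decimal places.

15.173

Per component, 1: μ=8.7, E[X²]=84.39; 2: μ=5.6, E[X²]=36.96; 3: μ=0.754386, E[X²]=1.89258.
E[X] = 0.24·8.7 + 0.32·5.6 + 0.44·0.754386 = 4.21193.
E[X²] = 0.24·84.39 + 0.32·36.96 + 0.44·1.89258 = 32.9135.
Var(X) = E[X²] − (E[X])² = 32.9135 − 17.7404 = 15.1732.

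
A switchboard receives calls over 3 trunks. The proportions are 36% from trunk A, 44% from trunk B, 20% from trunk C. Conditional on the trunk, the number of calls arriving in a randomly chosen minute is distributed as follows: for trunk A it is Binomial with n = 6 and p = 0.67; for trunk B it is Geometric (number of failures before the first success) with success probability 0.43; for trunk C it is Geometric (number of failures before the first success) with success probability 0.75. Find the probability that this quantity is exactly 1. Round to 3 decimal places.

0.151

Conditional on each trunk, P(X = 1): A: 0.0157324; B: 0.2451; C: 0.1875.
By total probability, P(X = 1) = 0.36·0.0157324 + 0.44·0.2451 + 0.2·0.1875 = 0.151008.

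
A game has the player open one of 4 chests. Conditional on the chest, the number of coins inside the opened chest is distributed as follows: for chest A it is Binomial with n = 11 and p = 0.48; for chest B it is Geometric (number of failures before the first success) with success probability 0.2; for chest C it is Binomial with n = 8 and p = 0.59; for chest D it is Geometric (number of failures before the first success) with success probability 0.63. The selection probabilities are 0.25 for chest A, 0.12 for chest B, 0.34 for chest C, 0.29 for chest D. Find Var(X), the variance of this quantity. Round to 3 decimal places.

7.798

Per component, A: μ=5.28, E[X²]=30.624; B: μ=4, E[X²]=36; C: μ=4.72, E[X²]=24.2136; D: μ=0.587302, E[X²]=1.27715.
E[X] = 0.25·5.28 + 0.12·4 + 0.34·4.72 + 0.29·0.587302 = 3.57512.
E[X²] = 0.25·30.624 + 0.12·36 + 0.34·24.2136 + 0.29·1.27715 = 20.579.
Var(X) = E[X²] − (E[X])² = 20.579 − 12.7815 = 7.79753.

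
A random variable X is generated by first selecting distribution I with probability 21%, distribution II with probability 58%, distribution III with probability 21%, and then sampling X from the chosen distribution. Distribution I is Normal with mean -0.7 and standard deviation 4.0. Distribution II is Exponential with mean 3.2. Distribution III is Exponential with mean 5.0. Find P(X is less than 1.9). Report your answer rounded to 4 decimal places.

0.4819

Conditional on each component, P(X < 1.9): I: 0.742154; II: 0.447748; III: 0.316139.
By total probability, P(X < 1.9) = 0.21·0.742154 + 0.58·0.447748 + 0.21·0.316139 = 0.481935.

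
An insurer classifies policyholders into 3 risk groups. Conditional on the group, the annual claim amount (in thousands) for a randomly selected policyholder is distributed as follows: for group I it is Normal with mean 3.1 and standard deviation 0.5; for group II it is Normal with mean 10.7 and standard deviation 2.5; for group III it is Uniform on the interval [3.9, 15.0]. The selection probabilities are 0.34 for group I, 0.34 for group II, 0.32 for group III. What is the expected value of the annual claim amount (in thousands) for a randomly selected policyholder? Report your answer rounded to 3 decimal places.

7.716

Component means — I: 3.1; II: 10.7; III: 9.45.
E[X] = 0.34·3.1 + 0.34·10.7 + 0.32·9.45 = 7.716.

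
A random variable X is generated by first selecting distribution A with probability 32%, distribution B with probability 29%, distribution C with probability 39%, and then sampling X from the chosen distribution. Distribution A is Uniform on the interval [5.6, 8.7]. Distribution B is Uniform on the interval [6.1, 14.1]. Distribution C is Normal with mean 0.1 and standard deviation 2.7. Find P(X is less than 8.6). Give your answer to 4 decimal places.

0.7900

Conditional on each component, P(X < 8.6): A: 0.967742; B: 0.3125; C: 0.999178.
By total probability, P(X < 8.6) = 0.32·0.967742 + 0.29·0.3125 + 0.39·0.999178 = 0.789982.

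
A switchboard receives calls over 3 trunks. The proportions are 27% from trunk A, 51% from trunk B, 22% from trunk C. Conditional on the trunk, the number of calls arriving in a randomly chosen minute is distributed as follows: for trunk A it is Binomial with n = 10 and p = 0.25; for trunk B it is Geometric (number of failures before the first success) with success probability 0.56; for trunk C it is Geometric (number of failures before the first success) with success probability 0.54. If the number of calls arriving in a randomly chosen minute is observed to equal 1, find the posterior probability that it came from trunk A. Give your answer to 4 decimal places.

0.2194

Likelihoods P(X=1 | ·): A: 0.187712; B: 0.2464; C: 0.2484.
Posterior ∝ prior × likelihood. Numerator for A: 0.27·0.187712 = 0.0506822.
Normalizing constant: 0.27·0.187712 + 0.51·0.2464 + 0.22·0.2484 = 0.230994.
P(A | observation) = 0.0506822 / 0.230994 = 0.219409.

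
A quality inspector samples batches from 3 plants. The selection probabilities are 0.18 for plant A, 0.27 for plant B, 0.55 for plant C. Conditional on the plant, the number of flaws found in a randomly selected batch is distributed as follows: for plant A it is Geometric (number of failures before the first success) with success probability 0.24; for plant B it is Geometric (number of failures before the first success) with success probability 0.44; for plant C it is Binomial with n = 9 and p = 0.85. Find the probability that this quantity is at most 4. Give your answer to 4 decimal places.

Conditional on each plant, P(X ≤ 4): A: 0.746447; B: 0.944927; C: 0.00562866.
By total probability, P(X ≤ 4) = 0.18·0.746447 + 0.27·0.944927 + 0.55·0.00562866 = 0.392587.

0.3926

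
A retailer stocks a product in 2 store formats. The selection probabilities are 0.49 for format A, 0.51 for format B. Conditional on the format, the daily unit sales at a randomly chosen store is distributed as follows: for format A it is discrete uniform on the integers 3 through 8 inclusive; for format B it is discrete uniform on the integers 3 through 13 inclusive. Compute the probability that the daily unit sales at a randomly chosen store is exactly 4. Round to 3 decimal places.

Conditional on each format, P(X = 4): A: 0.166667; B: 0.0909091.
By total probability, P(X = 4) = 0.49·0.166667 + 0.51·0.0909091 = 0.12803.

0.128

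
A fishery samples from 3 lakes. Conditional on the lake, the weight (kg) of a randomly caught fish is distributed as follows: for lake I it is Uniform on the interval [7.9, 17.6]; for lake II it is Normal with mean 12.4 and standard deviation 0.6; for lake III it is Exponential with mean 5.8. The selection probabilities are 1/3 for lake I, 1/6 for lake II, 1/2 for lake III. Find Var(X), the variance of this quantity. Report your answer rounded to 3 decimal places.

31.181

Per component, I: μ=12.75, E[X²]=170.403; II: μ=12.4, E[X²]=154.12; III: μ=5.8, E[X²]=67.28.
E[X] = 0.333333·12.75 + 0.166667·12.4 + 0.5·5.8 = 9.21667.
E[X²] = 0.333333·170.403 + 0.166667·154.12 + 0.5·67.28 = 116.128.
Var(X) = E[X²] − (E[X])² = 116.128 − 84.9469 = 31.1808.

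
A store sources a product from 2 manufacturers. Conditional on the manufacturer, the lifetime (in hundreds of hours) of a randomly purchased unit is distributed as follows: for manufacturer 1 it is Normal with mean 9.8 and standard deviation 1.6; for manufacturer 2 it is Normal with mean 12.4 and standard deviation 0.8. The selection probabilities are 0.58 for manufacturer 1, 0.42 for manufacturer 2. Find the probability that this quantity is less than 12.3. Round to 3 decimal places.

Conditional on each manufacturer, P(X < 12.3): 1: 0.940915; 2: 0.450262.
By total probability, P(X < 12.3) = 0.58·0.940915 + 0.42·0.450262 = 0.734841.

0.735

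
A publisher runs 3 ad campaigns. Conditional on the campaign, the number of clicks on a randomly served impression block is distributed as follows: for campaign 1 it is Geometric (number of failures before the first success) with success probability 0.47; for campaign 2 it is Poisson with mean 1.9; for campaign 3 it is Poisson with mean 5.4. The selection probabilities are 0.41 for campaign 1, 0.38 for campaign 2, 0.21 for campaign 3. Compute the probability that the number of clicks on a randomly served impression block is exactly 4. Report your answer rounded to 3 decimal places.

0.080

Conditional on each campaign, P(X = 4): 1: 0.0370853; 2: 0.0812164; 3: 0.16002.
By total probability, P(X = 4) = 0.41·0.0370853 + 0.38·0.0812164 + 0.21·0.16002 = 0.0796713.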